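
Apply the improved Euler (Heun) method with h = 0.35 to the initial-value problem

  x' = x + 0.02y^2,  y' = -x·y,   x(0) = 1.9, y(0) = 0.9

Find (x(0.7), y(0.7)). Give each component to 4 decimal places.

Heun on (x,y): k1 = f(t_n, state_n); k2 = f(t_n + h, state_n + h·k1); state_{n+1} = state_n + (h/2)·(k1 + k2).
0.000000: (1.900000, 0.900000)
  k1 = (1.916200, -1.710000)
  predictor → (2.570670, 0.301500)
  k2 = (2.572488, -0.775057)
  → (2.685520, 0.465115)
0.350000: (2.685520, 0.465115)
  k1 = (2.689847, -1.249076)
  predictor → (3.626967, 0.027938)
  k2 = (3.626982, -0.101332)
  → (3.790966, 0.228794)
(x(0.7), y(0.7)) ≈ (3.7910, 0.2288)

3.7910, 0.2288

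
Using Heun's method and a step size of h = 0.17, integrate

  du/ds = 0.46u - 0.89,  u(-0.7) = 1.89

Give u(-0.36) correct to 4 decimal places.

1.8824

Heun: k1 = f(s_n, u_n); k2 = f(s_n + h, u_n + h·k1); u_{n+1} = u_n + (h/2)·(k1 + k2).
s=-0.700000, u=1.890000:
  k1 = f(-0.700000, 1.890000) = -0.020600
  k2 = f(-0.530000, 1.886498) = -0.022211
  u ← 1.890000 + (0.17/2)·(-0.020600 + (-0.022211)) = 1.886361
s=-0.530000, u=1.886361:
  k1 = f(-0.530000, 1.886361) = -0.022274
  k2 = f(-0.360000, 1.882575) = -0.024016
  u ← 1.886361 + (0.17/2)·(-0.022274 + (-0.024016)) = 1.882426
u(-0.36) ≈ 1.8824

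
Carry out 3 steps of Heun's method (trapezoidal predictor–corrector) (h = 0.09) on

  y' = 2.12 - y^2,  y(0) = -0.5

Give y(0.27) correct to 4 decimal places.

Heun: k1 = f(s_n, y_n); k2 = f(s_n + h, y_n + h·k1); y_{n+1} = y_n + (h/2)·(k1 + k2).
s=0.000000, y=-0.500000:
  k1 = f(0.000000, -0.500000) = 1.870000
  k2 = f(0.090000, -0.331700) = 2.009975
  y ← -0.500000 + (0.09/2)·(1.870000 + 2.009975) = -0.325401
s=0.090000, y=-0.325401:
  k1 = f(0.090000, -0.325401) = 2.014114
  k2 = f(0.180000, -0.144131) = 2.099226
  y ← -0.325401 + (0.09/2)·(2.014114 + 2.099226) = -0.140301
s=0.180000, y=-0.140301:
  k1 = f(0.180000, -0.140301) = 2.100316
  k2 = f(0.270000, 0.048728) = 2.117626
  y ← -0.140301 + (0.09/2)·(2.100316 + 2.117626) = 0.049507
y(0.27) ≈ 0.0495

0.0495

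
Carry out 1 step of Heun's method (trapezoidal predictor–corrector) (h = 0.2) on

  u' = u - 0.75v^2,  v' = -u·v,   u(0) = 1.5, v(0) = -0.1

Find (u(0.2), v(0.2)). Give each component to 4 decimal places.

1.8287, -0.0724

Heun on (u,v): k1 = f(x_n, state_n); k2 = f(x_n + h, state_n + h·k1); state_{n+1} = state_n + (h/2)·(k1 + k2).
0.000000: (1.500000, -0.100000)
  k1 = (1.492500, 0.150000)
  predictor → (1.798500, -0.070000)
  k2 = (1.794825, 0.125895)
  → (1.828733, -0.072411)
(u(0.2), v(0.2)) ≈ (1.8287, -0.0724)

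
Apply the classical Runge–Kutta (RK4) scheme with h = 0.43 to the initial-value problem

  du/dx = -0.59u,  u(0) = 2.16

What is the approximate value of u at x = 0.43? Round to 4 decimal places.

1.6760

RK4: k1 = f(x_n, u_n); k2 = f(x_n + h/2, u_n + (h/2)·k1); k3 = f(x_n + h/2, u_n + (h/2)·k2); k4 = f(x_n + h, u_n + h·k3); u_{n+1} = u_n + (h/6)·(k1 + 2k2 + 2k3 + k4).
x=0.000000, u=2.160000:
  k1 = f(0.000000, 2.160000) = -1.274400
  k2 = f(0.215000, 1.886004) = -1.112742
  k3 = f(0.215000, 1.920760) = -1.133249
  k4 = f(0.430000, 1.672703) = -0.986895
  u ← 2.160000 + (0.43/6)·(k1 + 2k2 + 2k3 + k4) = 1.676015
u(0.43) ≈ 1.6760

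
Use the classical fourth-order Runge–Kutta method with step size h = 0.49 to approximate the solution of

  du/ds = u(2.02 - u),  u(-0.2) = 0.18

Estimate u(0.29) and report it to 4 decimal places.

0.4202

RK4: k1 = f(s_n, u_n); k2 = f(s_n + h/2, u_n + (h/2)·k1); k3 = f(s_n + h/2, u_n + (h/2)·k2); k4 = f(s_n + h, u_n + h·k3); u_{n+1} = u_n + (h/6)·(k1 + 2k2 + 2k3 + k4).
s=-0.200000, u=0.180000:
  k1 = f(-0.200000, 0.180000) = 0.331200
  k2 = f(0.045000, 0.261144) = 0.459315
  k3 = f(0.045000, 0.292532) = 0.505340
  k4 = f(0.290000, 0.427617) = 0.680929
  u ← 0.180000 + (0.49/6)·(k1 + 2k2 + 2k3 + k4) = 0.420217
u(0.29) ≈ 0.4202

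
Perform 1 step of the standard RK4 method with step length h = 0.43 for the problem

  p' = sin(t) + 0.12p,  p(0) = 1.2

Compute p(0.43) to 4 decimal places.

1.3562

RK4: k1 = f(t_n, p_n); k2 = f(t_n + h/2, p_n + (h/2)·k1); k3 = f(t_n + h/2, p_n + (h/2)·k2); k4 = f(t_n + h, p_n + h·k3); p_{n+1} = p_n + (h/6)·(k1 + 2k2 + 2k3 + k4).
t=0.000000, p=1.200000:
  k1 = f(0.000000, 1.200000) = 0.144000
  k2 = f(0.215000, 1.230960) = 0.361063
  k3 = f(0.215000, 1.277628) = 0.366663
  k4 = f(0.430000, 1.357665) = 0.579791
  p ← 1.200000 + (0.43/6)·(k1 + 2k2 + 2k3 + k4) = 1.356179
p(0.43) ≈ 1.3562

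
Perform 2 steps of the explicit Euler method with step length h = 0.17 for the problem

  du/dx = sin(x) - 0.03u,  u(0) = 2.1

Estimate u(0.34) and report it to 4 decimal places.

2.1074

Euler: u_{n+1} = u_n + h·f(x_n, u_n).
x=0.000000, u=2.100000: f=-0.063000 → u ← 2.100000 + 0.17·(-0.063000) = 2.089290
x=0.170000, u=2.089290: f=0.106504 → u ← 2.089290 + 0.17·0.106504 = 2.107396
u(0.34) ≈ 2.1074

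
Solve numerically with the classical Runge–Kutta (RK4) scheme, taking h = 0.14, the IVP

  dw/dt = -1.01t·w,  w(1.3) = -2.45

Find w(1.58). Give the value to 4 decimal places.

RK4: k1 = f(t_n, w_n); k2 = f(t_n + h/2, w_n + (h/2)·k1); k3 = f(t_n + h/2, w_n + (h/2)·k2); k4 = f(t_n + h, w_n + h·k3); w_{n+1} = w_n + (h/6)·(k1 + 2k2 + 2k3 + k4).
t=1.300000, w=-2.450000:
  k1 = f(1.300000, -2.450000) = 3.216850
  k2 = f(1.370000, -2.224821) = 3.078484
  k3 = f(1.370000, -2.234506) = 3.091886
  k4 = f(1.440000, -2.017136) = 2.933723
  w ← -2.450000 + (0.14/6)·(k1 + 2k2 + 2k3 + k4) = -2.018536
t=1.440000, w=-2.018536:
  k1 = f(1.440000, -2.018536) = 2.935759
  k2 = f(1.510000, -1.813033) = 2.765056
  k3 = f(1.510000, -1.824982) = 2.783280
  k4 = f(1.580000, -1.628877) = 2.599362
  w ← -2.018536 + (0.14/6)·(k1 + 2k2 + 2k3 + k4) = -1.630461
w(1.58) ≈ -1.6305

-1.6305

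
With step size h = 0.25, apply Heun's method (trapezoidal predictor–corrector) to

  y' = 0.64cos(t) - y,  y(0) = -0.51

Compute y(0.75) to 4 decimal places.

0.0522

Heun: k1 = f(t_n, y_n); k2 = f(t_n + h, y_n + h·k1); y_{n+1} = y_n + (h/2)·(k1 + k2).
t=0.000000, y=-0.510000:
  k1 = f(0.000000, -0.510000) = 1.150000
  k2 = f(0.250000, -0.222500) = 0.842604
  y ← -0.510000 + (0.25/2)·(1.150000 + 0.842604) = -0.260925
t=0.250000, y=-0.260925:
  k1 = f(0.250000, -0.260925) = 0.881028
  k2 = f(0.500000, -0.040667) = 0.602320
  y ← -0.260925 + (0.25/2)·(0.881028 + 0.602320) = -0.075506
t=0.500000, y=-0.075506:
  k1 = f(0.500000, -0.075506) = 0.637159
  k2 = f(0.750000, 0.083784) = 0.384497
  y ← -0.075506 + (0.25/2)·(0.637159 + 0.384497) = 0.052201
y(0.75) ≈ 0.0522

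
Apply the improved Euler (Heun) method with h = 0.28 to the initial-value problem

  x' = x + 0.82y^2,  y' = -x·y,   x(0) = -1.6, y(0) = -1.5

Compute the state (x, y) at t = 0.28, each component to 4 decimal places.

Heun on (x,y): k1 = f(t_n, state_n); k2 = f(t_n + h, state_n + h·k1); state_{n+1} = state_n + (h/2)·(k1 + k2).
0.000000: (-1.600000, -1.500000)
  k1 = (0.245000, -2.400000)
  predictor → (-1.531400, -2.172000)
  k2 = (2.337019, -3.326201)
  → (-1.238517, -2.301668)
(x(0.28), y(0.28)) ≈ (-1.2385, -2.3017)

-1.2385, -2.3017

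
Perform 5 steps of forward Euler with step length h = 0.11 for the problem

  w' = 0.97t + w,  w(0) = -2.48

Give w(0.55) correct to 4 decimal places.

Euler: w_{n+1} = w_n + h·f(t_n, w_n).
t=0.000000, w=-2.480000: f=-2.480000 → w ← -2.480000 + 0.11·(-2.480000) = -2.752800
t=0.110000, w=-2.752800: f=-2.646100 → w ← -2.752800 + 0.11·(-2.646100) = -3.043871
t=0.220000, w=-3.043871: f=-2.830471 → w ← -3.043871 + 0.11·(-2.830471) = -3.355223
t=0.330000, w=-3.355223: f=-3.035123 → w ← -3.355223 + 0.11·(-3.035123) = -3.689086
t=0.440000, w=-3.689086: f=-3.262286 → w ← -3.689086 + 0.11·(-3.262286) = -4.047938
w(0.55) ≈ -4.0479

-4.0479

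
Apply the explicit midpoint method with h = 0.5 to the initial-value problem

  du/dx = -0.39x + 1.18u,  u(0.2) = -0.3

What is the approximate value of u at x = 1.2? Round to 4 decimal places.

Midpoint: k1 = f(x_n, u_n); k2 = f(x_n + h/2, u_n + (h/2)·k1); u_{n+1} = u_n + h·k2.
x=0.200000, u=-0.300000:
  k1 = f(0.200000, -0.300000) = -0.432000
  k2 = f(0.450000, -0.408000) = -0.656940
  u ← -0.300000 + 0.5·(-0.656940) = -0.628470
x=0.700000, u=-0.628470:
  k1 = f(0.700000, -0.628470) = -1.014595
  k2 = f(0.950000, -0.882119) = -1.411400
  u ← -0.628470 + 0.5·(-1.411400) = -1.334170
u(1.2) ≈ -1.3342

-1.3342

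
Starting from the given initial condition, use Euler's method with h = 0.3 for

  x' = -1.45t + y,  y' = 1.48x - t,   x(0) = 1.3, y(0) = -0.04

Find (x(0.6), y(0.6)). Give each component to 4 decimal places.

Euler on (x,y): x_{n+1} = x_n + h·x', y_{n+1} = y_n + h·y'.
0.000000: (1.300000, -0.040000); f=(-0.040000, 1.924000) → (1.288000, 0.537200)
0.300000: (1.288000, 0.537200); f=(0.102200, 1.606240) → (1.318660, 1.019072)
(x(0.6), y(0.6)) ≈ (1.3187, 1.0191)

1.3187, 1.0191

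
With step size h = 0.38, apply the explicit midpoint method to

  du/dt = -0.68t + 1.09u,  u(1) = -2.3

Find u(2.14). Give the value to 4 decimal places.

Midpoint: k1 = f(t_n, u_n); k2 = f(t_n + h/2, u_n + (h/2)·k1); u_{n+1} = u_n + h·k2.
t=1.000000, u=-2.300000:
  k1 = f(1.000000, -2.300000) = -3.187000
  k2 = f(1.190000, -2.905530) = -3.976228
  u ← -2.300000 + 0.38·(-3.976228) = -3.810967
t=1.380000, u=-3.810967:
  k1 = f(1.380000, -3.810967) = -5.092354
  k2 = f(1.570000, -4.778514) = -6.276180
  u ← -3.810967 + 0.38·(-6.276180) = -6.195915
t=1.760000, u=-6.195915:
  k1 = f(1.760000, -6.195915) = -7.950347
  k2 = f(1.950000, -7.706481) = -9.726064
  u ← -6.195915 + 0.38·(-9.726064) = -9.891819
u(2.14) ≈ -9.8918

-9.8918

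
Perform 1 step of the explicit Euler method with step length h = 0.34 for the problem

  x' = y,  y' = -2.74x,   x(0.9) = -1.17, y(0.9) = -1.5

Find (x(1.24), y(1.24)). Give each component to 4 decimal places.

-1.6800, -0.4100

Euler on (x,y): x_{n+1} = x_n + h·x', y_{n+1} = y_n + h·y'.
0.900000: (-1.170000, -1.500000); f=(-1.500000, 3.205800) → (-1.680000, -0.410028)
(x(1.24), y(1.24)) ≈ (-1.6800, -0.4100)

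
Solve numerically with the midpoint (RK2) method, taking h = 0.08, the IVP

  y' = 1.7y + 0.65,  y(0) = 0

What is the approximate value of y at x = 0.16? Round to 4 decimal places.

Midpoint: k1 = f(x_n, y_n); k2 = f(x_n + h/2, y_n + (h/2)·k1); y_{n+1} = y_n + h·k2.
x=0.000000, y=0.000000:
  k1 = f(0.000000, 0.000000) = 0.650000
  k2 = f(0.040000, 0.026000) = 0.694200
  y ← 0.000000 + 0.08·0.694200 = 0.055536
x=0.080000, y=0.055536:
  k1 = f(0.080000, 0.055536) = 0.744411
  k2 = f(0.120000, 0.085312) = 0.795031
  y ← 0.055536 + 0.08·0.795031 = 0.119138
y(0.16) ≈ 0.1191

0.1191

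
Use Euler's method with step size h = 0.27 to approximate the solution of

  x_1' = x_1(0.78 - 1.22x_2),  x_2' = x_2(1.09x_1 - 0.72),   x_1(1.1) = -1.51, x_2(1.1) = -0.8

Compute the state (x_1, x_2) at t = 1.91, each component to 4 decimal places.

Euler on (x_1,x_2): x_1_{n+1} = x_1_n + h·x_1', x_2_{n+1} = x_2_n + h·x_2'.
1.100000: (-1.510000, -0.800000); f=(-2.651560, 1.892720) → (-2.225921, -0.288966)
1.370000: (-2.225921, -0.288966); f=(-2.520940, 0.909159) → (-2.906575, -0.043493)
1.640000: (-2.906575, -0.043493); f=(-2.421354, 0.169107) → (-3.560341, 0.002166)
(x_1(1.91), x_2(1.91)) ≈ (-3.5603, 0.0022)

-3.5603, 0.0022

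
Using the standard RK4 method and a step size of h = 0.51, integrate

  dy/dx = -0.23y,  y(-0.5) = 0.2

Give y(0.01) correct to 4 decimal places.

RK4: k1 = f(x_n, y_n); k2 = f(x_n + h/2, y_n + (h/2)·k1); k3 = f(x_n + h/2, y_n + (h/2)·k2); k4 = f(x_n + h, y_n + h·k3); y_{n+1} = y_n + (h/6)·(k1 + 2k2 + 2k3 + k4).
x=-0.500000, y=0.200000:
  k1 = f(-0.500000, 0.200000) = -0.046000
  k2 = f(-0.245000, 0.188270) = -0.043302
  k3 = f(-0.245000, 0.188958) = -0.043460
  k4 = f(0.010000, 0.177835) = -0.040902
  y ← 0.200000 + (0.51/6)·(k1 + 2k2 + 2k3 + k4) = 0.177864
y(0.01) ≈ 0.1779

0.1779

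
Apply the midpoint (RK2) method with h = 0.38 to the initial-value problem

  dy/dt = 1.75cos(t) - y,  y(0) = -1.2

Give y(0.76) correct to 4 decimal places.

Midpoint: k1 = f(t_n, y_n); k2 = f(t_n + h/2, y_n + (h/2)·k1); y_{n+1} = y_n + h·k2.
t=0.000000, y=-1.200000:
  k1 = f(0.000000, -1.200000) = 2.950000
  k2 = f(0.190000, -0.639500) = 2.358007
  y ← -1.200000 + 0.38·2.358007 = -0.303957
t=0.380000, y=-0.303957:
  k1 = f(0.380000, -0.303957) = 1.929120
  k2 = f(0.570000, 0.062576) = 1.410751
  y ← -0.303957 + 0.38·1.410751 = 0.232128
y(0.76) ≈ 0.2321

0.2321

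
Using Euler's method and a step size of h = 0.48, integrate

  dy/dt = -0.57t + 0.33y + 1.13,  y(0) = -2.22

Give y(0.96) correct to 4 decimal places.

Euler: y_{n+1} = y_n + h·f(t_n, y_n).
t=0.000000, y=-2.220000: f=0.397400 → y ← -2.220000 + 0.48·0.397400 = -2.029248
t=0.480000, y=-2.029248: f=0.186748 → y ← -2.029248 + 0.48·0.186748 = -1.939609
y(0.96) ≈ -1.9396

-1.9396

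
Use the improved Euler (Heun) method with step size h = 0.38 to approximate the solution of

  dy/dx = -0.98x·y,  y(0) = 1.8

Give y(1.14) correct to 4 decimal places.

Heun: k1 = f(x_n, y_n); k2 = f(x_n + h, y_n + h·k1); y_{n+1} = y_n + (h/2)·(k1 + k2).
x=0.000000, y=1.800000:
  k1 = f(0.000000, 1.800000) = 0.000000
  k2 = f(0.380000, 1.800000) = -0.670320
  y ← 1.800000 + (0.38/2)·(0.000000 + (-0.670320)) = 1.672639
x=0.380000, y=1.672639:
  k1 = f(0.380000, 1.672639) = -0.622891
  k2 = f(0.760000, 1.435941) = -1.069489
  y ← 1.672639 + (0.38/2)·(-0.622891 + (-1.069489)) = 1.351087
x=0.760000, y=1.351087:
  k1 = f(0.760000, 1.351087) = -1.006290
  k2 = f(1.140000, 0.968697) = -1.082228
  y ← 1.351087 + (0.38/2)·(-1.006290 + (-1.082228)) = 0.954269
y(1.14) ≈ 0.9543

0.9543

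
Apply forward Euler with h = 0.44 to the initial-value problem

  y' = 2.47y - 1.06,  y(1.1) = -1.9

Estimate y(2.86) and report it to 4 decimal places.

Euler: y_{n+1} = y_n + h·f(t_n, y_n).
t=1.100000, y=-1.900000: f=-5.753000 → y ← -1.900000 + 0.44·(-5.753000) = -4.431320
t=1.540000, y=-4.431320: f=-12.005360 → y ← -4.431320 + 0.44·(-12.005360) = -9.713679
t=1.980000, y=-9.713679: f=-25.052786 → y ← -9.713679 + 0.44·(-25.052786) = -20.736904
t=2.420000, y=-20.736904: f=-52.280154 → y ← -20.736904 + 0.44·(-52.280154) = -43.740172
y(2.86) ≈ -43.7402

-43.7402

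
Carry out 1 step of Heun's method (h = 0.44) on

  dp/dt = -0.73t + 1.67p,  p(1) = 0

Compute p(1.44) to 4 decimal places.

-0.5099

Heun: k1 = f(t_n, p_n); k2 = f(t_n + h, p_n + h·k1); p_{n+1} = p_n + (h/2)·(k1 + k2).
t=1.000000, p=0.000000:
  k1 = f(1.000000, 0.000000) = -0.730000
  k2 = f(1.440000, -0.321200) = -1.587604
  p ← 0.000000 + (0.44/2)·(-0.730000 + (-1.587604)) = -0.509873
p(1.44) ≈ -0.5099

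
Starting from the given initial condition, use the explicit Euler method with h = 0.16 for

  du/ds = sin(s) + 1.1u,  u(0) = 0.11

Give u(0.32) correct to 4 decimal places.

Euler: u_{n+1} = u_n + h·f(s_n, u_n).
s=0.000000, u=0.110000: f=0.121000 → u ← 0.110000 + 0.16·0.121000 = 0.129360
s=0.160000, u=0.129360: f=0.301614 → u ← 0.129360 + 0.16·0.301614 = 0.177618
u(0.32) ≈ 0.1776

0.1776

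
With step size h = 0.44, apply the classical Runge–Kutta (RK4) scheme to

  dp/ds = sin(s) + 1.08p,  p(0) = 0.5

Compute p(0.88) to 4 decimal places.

RK4: k1 = f(s_n, p_n); k2 = f(s_n + h/2, p_n + (h/2)·k1); k3 = f(s_n + h/2, p_n + (h/2)·k2); k4 = f(s_n + h, p_n + h·k3); p_{n+1} = p_n + (h/6)·(k1 + 2k2 + 2k3 + k4).
s=0.000000, p=0.500000:
  k1 = f(0.000000, 0.500000) = 0.540000
  k2 = f(0.220000, 0.618800) = 0.886534
  k3 = f(0.220000, 0.695037) = 0.968870
  k4 = f(0.440000, 0.926303) = 1.426346
  p ← 0.500000 + (0.44/6)·(k1 + 2k2 + 2k3 + k4) = 0.916325
s=0.440000, p=0.916325:
  k1 = f(0.440000, 0.916325) = 1.415570
  k2 = f(0.660000, 1.227750) = 1.939087
  k3 = f(0.660000, 1.342924) = 2.063474
  k4 = f(0.880000, 1.824253) = 2.740933
  p ← 0.916325 + (0.44/6)·(k1 + 2k2 + 2k3 + k4) = 1.808177
p(0.88) ≈ 1.8082

1.8082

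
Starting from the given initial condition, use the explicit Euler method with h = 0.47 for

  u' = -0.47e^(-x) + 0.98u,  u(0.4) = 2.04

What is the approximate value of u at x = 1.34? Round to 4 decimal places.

4.0432

Euler: u_{n+1} = u_n + h·f(x_n, u_n).
x=0.400000, u=2.040000: f=1.684150 → u ← 2.040000 + 0.47·1.684150 = 2.831550
x=0.870000, u=2.831550: f=2.578012 → u ← 2.831550 + 0.47·2.578012 = 4.043216
u(1.34) ≈ 4.0432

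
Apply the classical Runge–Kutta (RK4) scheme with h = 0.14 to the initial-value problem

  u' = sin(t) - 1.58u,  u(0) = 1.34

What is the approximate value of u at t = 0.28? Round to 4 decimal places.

RK4: k1 = f(t_n, u_n); k2 = f(t_n + h/2, u_n + (h/2)·k1); k3 = f(t_n + h/2, u_n + (h/2)·k2); k4 = f(t_n + h, u_n + h·k3); u_{n+1} = u_n + (h/6)·(k1 + 2k2 + 2k3 + k4).
t=0.000000, u=1.340000:
  k1 = f(0.000000, 1.340000) = -2.117200
  k2 = f(0.070000, 1.191796) = -1.813095
  k3 = f(0.070000, 1.213083) = -1.846729
  k4 = f(0.140000, 1.081458) = -1.569160
  u ← 1.340000 + (0.14/6)·(k1 + 2k2 + 2k3 + k4) = 1.083193
t=0.140000, u=1.083193:
  k1 = f(0.140000, 1.083193) = -1.571902
  k2 = f(0.210000, 0.973160) = -1.329133
  k3 = f(0.210000, 0.990154) = -1.355983
  k4 = f(0.280000, 0.893356) = -1.135146
  u ← 1.083193 + (0.14/6)·(k1 + 2k2 + 2k3 + k4) = 0.894723
u(0.28) ≈ 0.8947

0.8947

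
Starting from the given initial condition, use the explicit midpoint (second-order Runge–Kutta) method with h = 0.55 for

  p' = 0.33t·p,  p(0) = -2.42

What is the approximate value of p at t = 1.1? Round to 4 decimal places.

Midpoint: k1 = f(t_n, p_n); k2 = f(t_n + h/2, p_n + (h/2)·k1); p_{n+1} = p_n + h·k2.
t=0.000000, p=-2.420000:
  k1 = f(0.000000, -2.420000) = 0.000000
  k2 = f(0.275000, -2.420000) = -0.219615
  p ← -2.420000 + 0.55·(-0.219615) = -2.540788
t=0.550000, p=-2.540788:
  k1 = f(0.550000, -2.540788) = -0.461153
  k2 = f(0.825000, -2.667605) = -0.726256
  p ← -2.540788 + 0.55·(-0.726256) = -2.940229
p(1.1) ≈ -2.9402

-2.9402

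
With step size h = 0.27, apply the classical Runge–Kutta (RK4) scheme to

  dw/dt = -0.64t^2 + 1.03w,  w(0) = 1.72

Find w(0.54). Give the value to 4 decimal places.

RK4: k1 = f(t_n, w_n); k2 = f(t_n + h/2, w_n + (h/2)·k1); k3 = f(t_n + h/2, w_n + (h/2)·k2); k4 = f(t_n + h, w_n + h·k3); w_{n+1} = w_n + (h/6)·(k1 + 2k2 + 2k3 + k4).
t=0.000000, w=1.720000:
  k1 = f(0.000000, 1.720000) = 1.771600
  k2 = f(0.135000, 1.959166) = 2.006277
  k3 = f(0.135000, 1.990847) = 2.038909
  k4 = f(0.270000, 2.270505) = 2.291965
  w ← 1.720000 + (0.27/6)·(k1 + 2k2 + 2k3 + k4) = 2.266927
t=0.270000, w=2.266927:
  k1 = f(0.270000, 2.266927) = 2.288279
  k2 = f(0.405000, 2.575845) = 2.548144
  k3 = f(0.405000, 2.610927) = 2.584278
  k4 = f(0.540000, 2.964682) = 2.866999
  w ← 2.266927 + (0.27/6)·(k1 + 2k2 + 2k3 + k4) = 2.960833
w(0.54) ≈ 2.9608

2.9608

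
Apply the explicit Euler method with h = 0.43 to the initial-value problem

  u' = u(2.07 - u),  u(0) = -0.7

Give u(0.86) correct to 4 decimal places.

Euler: u_{n+1} = u_n + h·f(t_n, u_n).
t=0.000000, u=-0.700000: f=-1.939000 → u ← -0.700000 + 0.43·(-1.939000) = -1.533770
t=0.430000, u=-1.533770: f=-5.527354 → u ← -1.533770 + 0.43·(-5.527354) = -3.910532
u(0.86) ≈ -3.9105

-3.9105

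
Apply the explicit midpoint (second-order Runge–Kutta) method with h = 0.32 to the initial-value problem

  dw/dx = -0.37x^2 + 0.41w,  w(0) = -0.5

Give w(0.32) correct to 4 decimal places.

-0.5729

Midpoint: k1 = f(x_n, w_n); k2 = f(x_n + h/2, w_n + (h/2)·k1); w_{n+1} = w_n + h·k2.
x=0.000000, w=-0.500000:
  k1 = f(0.000000, -0.500000) = -0.205000
  k2 = f(0.160000, -0.532800) = -0.227920
  w ← -0.500000 + 0.32·(-0.227920) = -0.572934
w(0.32) ≈ -0.5729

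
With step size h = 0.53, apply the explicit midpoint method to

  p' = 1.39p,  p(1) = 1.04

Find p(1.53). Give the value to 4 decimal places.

Midpoint: k1 = f(t_n, p_n); k2 = f(t_n + h/2, p_n + (h/2)·k1); p_{n+1} = p_n + h·k2.
t=1.000000, p=1.040000:
  k1 = f(1.000000, 1.040000) = 1.445600
  k2 = f(1.265000, 1.423084) = 1.978087
  p ← 1.040000 + 0.53·1.978087 = 2.088386
p(1.53) ≈ 2.0884

2.0884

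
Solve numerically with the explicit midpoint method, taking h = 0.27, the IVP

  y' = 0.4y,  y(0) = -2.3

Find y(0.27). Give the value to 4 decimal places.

-2.5618

Midpoint: k1 = f(x_n, y_n); k2 = f(x_n + h/2, y_n + (h/2)·k1); y_{n+1} = y_n + h·k2.
x=0.000000, y=-2.300000:
  k1 = f(0.000000, -2.300000) = -0.920000
  k2 = f(0.135000, -2.424200) = -0.969680
  y ← -2.300000 + 0.27·(-0.969680) = -2.561814
y(0.27) ≈ -2.5618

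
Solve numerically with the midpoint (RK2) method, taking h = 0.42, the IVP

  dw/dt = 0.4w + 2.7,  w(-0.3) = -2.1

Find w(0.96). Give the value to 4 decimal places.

Midpoint: k1 = f(t_n, w_n); k2 = f(t_n + h/2, w_n + (h/2)·k1); w_{n+1} = w_n + h·k2.
t=-0.300000, w=-2.100000:
  k1 = f(-0.300000, -2.100000) = 1.860000
  k2 = f(-0.090000, -1.709400) = 2.016240
  w ← -2.100000 + 0.42·2.016240 = -1.253179
t=0.120000, w=-1.253179:
  k1 = f(0.120000, -1.253179) = 2.198728
  k2 = f(0.330000, -0.791446) = 2.383421
  w ← -1.253179 + 0.42·2.383421 = -0.252142
t=0.540000, w=-0.252142:
  k1 = f(0.540000, -0.252142) = 2.599143
  k2 = f(0.750000, 0.293678) = 2.817471
  w ← -0.252142 + 0.42·2.817471 = 0.931196
w(0.96) ≈ 0.9312

0.9312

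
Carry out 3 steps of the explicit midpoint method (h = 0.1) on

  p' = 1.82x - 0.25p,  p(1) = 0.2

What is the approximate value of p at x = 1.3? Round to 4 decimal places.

0.7916

Midpoint: k1 = f(x_n, p_n); k2 = f(x_n + h/2, p_n + (h/2)·k1); p_{n+1} = p_n + h·k2.
x=1.000000, p=0.200000:
  k1 = f(1.000000, 0.200000) = 1.770000
  k2 = f(1.050000, 0.288500) = 1.838875
  p ← 0.200000 + 0.1·1.838875 = 0.383888
x=1.100000, p=0.383888:
  k1 = f(1.100000, 0.383888) = 1.906028
  k2 = f(1.150000, 0.479189) = 1.973203
  p ← 0.383888 + 0.1·1.973203 = 0.581208
x=1.200000, p=0.581208:
  k1 = f(1.200000, 0.581208) = 2.038698
  k2 = f(1.250000, 0.683143) = 2.104214
  p ← 0.581208 + 0.1·2.104214 = 0.791629
p(1.3) ≈ 0.7916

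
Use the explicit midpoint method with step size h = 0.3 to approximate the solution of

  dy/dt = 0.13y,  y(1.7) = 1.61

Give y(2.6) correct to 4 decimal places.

Midpoint: k1 = f(t_n, y_n); k2 = f(t_n + h/2, y_n + (h/2)·k1); y_{n+1} = y_n + h·k2.
t=1.700000, y=1.610000:
  k1 = f(1.700000, 1.610000) = 0.209300
  k2 = f(1.850000, 1.641395) = 0.213381
  y ← 1.610000 + 0.3·0.213381 = 1.674014
t=2.000000, y=1.674014:
  k1 = f(2.000000, 1.674014) = 0.217622
  k2 = f(2.150000, 1.706658) = 0.221865
  y ← 1.674014 + 0.3·0.221865 = 1.740574
t=2.300000, y=1.740574:
  k1 = f(2.300000, 1.740574) = 0.226275
  k2 = f(2.450000, 1.774515) = 0.230687
  y ← 1.740574 + 0.3·0.230687 = 1.809780
y(2.6) ≈ 1.8098

1.8098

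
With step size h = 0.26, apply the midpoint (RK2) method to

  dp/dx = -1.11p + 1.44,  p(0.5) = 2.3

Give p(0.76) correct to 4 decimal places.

2.0524

Midpoint: k1 = f(x_n, p_n); k2 = f(x_n + h/2, p_n + (h/2)·k1); p_{n+1} = p_n + h·k2.
x=0.500000, p=2.300000:
  k1 = f(0.500000, 2.300000) = -1.113000
  k2 = f(0.630000, 2.155310) = -0.952394
  p ← 2.300000 + 0.26·(-0.952394) = 2.052378
p(0.76) ≈ 2.0524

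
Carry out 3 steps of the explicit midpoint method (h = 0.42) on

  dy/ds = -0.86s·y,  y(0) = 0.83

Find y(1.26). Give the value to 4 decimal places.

0.4109

Midpoint: k1 = f(s_n, y_n); k2 = f(s_n + h/2, y_n + (h/2)·k1); y_{n+1} = y_n + h·k2.
s=0.000000, y=0.830000:
  k1 = f(0.000000, 0.830000) = 0.000000
  k2 = f(0.210000, 0.830000) = -0.149898
  y ← 0.830000 + 0.42·(-0.149898) = 0.767043
s=0.420000, y=0.767043:
  k1 = f(0.420000, 0.767043) = -0.277056
  k2 = f(0.630000, 0.708861) = -0.384061
  y ← 0.767043 + 0.42·(-0.384061) = 0.605737
s=0.840000, y=0.605737:
  k1 = f(0.840000, 0.605737) = -0.437585
  k2 = f(1.050000, 0.513844) = -0.464002
  y ← 0.605737 + 0.42·(-0.464002) = 0.410857
y(1.26) ≈ 0.4109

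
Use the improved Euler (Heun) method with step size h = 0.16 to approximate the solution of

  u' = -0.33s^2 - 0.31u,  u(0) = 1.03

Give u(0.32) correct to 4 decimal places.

0.9288

Heun: k1 = f(s_n, u_n); k2 = f(s_n + h, u_n + h·k1); u_{n+1} = u_n + (h/2)·(k1 + k2).
s=0.000000, u=1.030000:
  k1 = f(0.000000, 1.030000) = -0.319300
  k2 = f(0.160000, 0.978912) = -0.311911
  u ← 1.030000 + (0.16/2)·(-0.319300 + (-0.311911)) = 0.979503
s=0.160000, u=0.979503:
  k1 = f(0.160000, 0.979503) = -0.312094
  k2 = f(0.320000, 0.929568) = -0.321958
  u ← 0.979503 + (0.16/2)·(-0.312094 + (-0.321958)) = 0.928779
u(0.32) ≈ 0.9288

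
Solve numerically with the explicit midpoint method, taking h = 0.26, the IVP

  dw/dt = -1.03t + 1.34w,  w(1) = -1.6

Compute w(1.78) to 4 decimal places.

Midpoint: k1 = f(t_n, w_n); k2 = f(t_n + h/2, w_n + (h/2)·k1); w_{n+1} = w_n + h·k2.
t=1.000000, w=-1.600000:
  k1 = f(1.000000, -1.600000) = -3.174000
  k2 = f(1.130000, -2.012620) = -3.860811
  w ← -1.600000 + 0.26·(-3.860811) = -2.603811
t=1.260000, w=-2.603811:
  k1 = f(1.260000, -2.603811) = -4.786906
  k2 = f(1.390000, -3.226109) = -5.754686
  w ← -2.603811 + 0.26·(-5.754686) = -4.100029
t=1.520000, w=-4.100029:
  k1 = f(1.520000, -4.100029) = -7.059639
  k2 = f(1.650000, -5.017782) = -8.423328
  w ← -4.100029 + 0.26·(-8.423328) = -6.290094
w(1.78) ≈ -6.2901

-6.2901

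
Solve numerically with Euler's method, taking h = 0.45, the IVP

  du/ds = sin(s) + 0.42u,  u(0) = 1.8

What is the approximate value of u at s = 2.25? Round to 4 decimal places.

6.0651

Euler: u_{n+1} = u_n + h·f(s_n, u_n).
s=0.000000, u=1.800000: f=0.756000 → u ← 1.800000 + 0.45·0.756000 = 2.140200
s=0.450000, u=2.140200: f=1.333850 → u ← 2.140200 + 0.45·1.333850 = 2.740432
s=0.900000, u=2.740432: f=1.934308 → u ← 2.740432 + 0.45·1.934308 = 3.610871
s=1.350000, u=3.610871: f=2.492289 → u ← 3.610871 + 0.45·2.492289 = 4.732401
s=1.800000, u=4.732401: f=2.961456 → u ← 4.732401 + 0.45·2.961456 = 6.065057
u(2.25) ≈ 6.0651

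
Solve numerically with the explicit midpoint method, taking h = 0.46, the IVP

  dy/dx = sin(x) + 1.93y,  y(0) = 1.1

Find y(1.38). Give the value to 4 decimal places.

15.0735

Midpoint: k1 = f(x_n, y_n); k2 = f(x_n + h/2, y_n + (h/2)·k1); y_{n+1} = y_n + h·k2.
x=0.000000, y=1.100000:
  k1 = f(0.000000, 1.100000) = 2.123000
  k2 = f(0.230000, 1.588290) = 3.293377
  y ← 1.100000 + 0.46·3.293377 = 2.614954
x=0.460000, y=2.614954:
  k1 = f(0.460000, 2.614954) = 5.490808
  k2 = f(0.690000, 3.877839) = 8.120767
  y ← 2.614954 + 0.46·8.120767 = 6.350506
x=0.920000, y=6.350506:
  k1 = f(0.920000, 6.350506) = 13.052079
  k2 = f(1.150000, 9.352485) = 18.963059
  y ← 6.350506 + 0.46·18.963059 = 15.073514
y(1.38) ≈ 15.0735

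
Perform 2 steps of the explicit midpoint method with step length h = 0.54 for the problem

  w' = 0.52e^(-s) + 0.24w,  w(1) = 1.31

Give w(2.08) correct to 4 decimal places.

Midpoint: k1 = f(s_n, w_n); k2 = f(s_n + h/2, w_n + (h/2)·k1); w_{n+1} = w_n + h·k2.
s=1.000000, w=1.310000:
  k1 = f(1.000000, 1.310000) = 0.505697
  k2 = f(1.270000, 1.446538) = 0.493202
  w ← 1.310000 + 0.54·0.493202 = 1.576329
s=1.540000, w=1.576329:
  k1 = f(1.540000, 1.576329) = 0.489797
  k2 = f(1.810000, 1.708574) = 0.495158
  w ← 1.576329 + 0.54·0.495158 = 1.843714
w(2.08) ≈ 1.8437

1.8437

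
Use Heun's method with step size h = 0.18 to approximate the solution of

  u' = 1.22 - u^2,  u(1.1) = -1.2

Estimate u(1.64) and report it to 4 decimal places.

Heun: k1 = f(x_n, u_n); k2 = f(x_n + h, u_n + h·k1); u_{n+1} = u_n + (h/2)·(k1 + k2).
x=1.100000, u=-1.200000:
  k1 = f(1.100000, -1.200000) = -0.220000
  k2 = f(1.280000, -1.239600) = -0.316608
  u ← -1.200000 + (0.18/2)·(-0.220000 + (-0.316608)) = -1.248295
x=1.280000, u=-1.248295:
  k1 = f(1.280000, -1.248295) = -0.338240
  k2 = f(1.460000, -1.309178) = -0.493947
  u ← -1.248295 + (0.18/2)·(-0.338240 + (-0.493947)) = -1.323192
x=1.460000, u=-1.323192:
  k1 = f(1.460000, -1.323192) = -0.530836
  k2 = f(1.640000, -1.418742) = -0.792829
  u ← -1.323192 + (0.18/2)·(-0.530836 + (-0.792829)) = -1.442321
u(1.64) ≈ -1.4423

-1.4423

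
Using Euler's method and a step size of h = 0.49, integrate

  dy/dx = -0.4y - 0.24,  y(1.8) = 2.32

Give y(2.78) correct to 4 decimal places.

1.2875

Euler: y_{n+1} = y_n + h·f(x_n, y_n).
x=1.800000, y=2.320000: f=-1.168000 → y ← 2.320000 + 0.49·(-1.168000) = 1.747680
x=2.290000, y=1.747680: f=-0.939072 → y ← 1.747680 + 0.49·(-0.939072) = 1.287535
y(2.78) ≈ 1.2875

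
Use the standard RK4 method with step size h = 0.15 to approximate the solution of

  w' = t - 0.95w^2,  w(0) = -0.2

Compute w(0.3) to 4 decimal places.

RK4: k1 = f(t_n, w_n); k2 = f(t_n + h/2, w_n + (h/2)·k1); k3 = f(t_n + h/2, w_n + (h/2)·k2); k4 = f(t_n + h, w_n + h·k3); w_{n+1} = w_n + (h/6)·(k1 + 2k2 + 2k3 + k4).
t=0.000000, w=-0.200000:
  k1 = f(0.000000, -0.200000) = -0.038000
  k2 = f(0.075000, -0.202850) = 0.035909
  k3 = f(0.075000, -0.197307) = 0.038017
  k4 = f(0.150000, -0.194298) = 0.114136
  w ← -0.200000 + (0.15/6)·(k1 + 2k2 + 2k3 + k4) = -0.194400
t=0.150000, w=-0.194400:
  k1 = f(0.150000, -0.194400) = 0.114098
  k2 = f(0.225000, -0.185843) = 0.192189
  k3 = f(0.225000, -0.179986) = 0.194225
  k4 = f(0.300000, -0.165267) = 0.274053
  w ← -0.194400 + (0.15/6)·(k1 + 2k2 + 2k3 + k4) = -0.165376
w(0.3) ≈ -0.1654

-0.1654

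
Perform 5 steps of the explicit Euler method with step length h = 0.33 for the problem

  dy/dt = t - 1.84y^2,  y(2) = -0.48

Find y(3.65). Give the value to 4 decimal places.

Euler: y_{n+1} = y_n + h·f(t_n, y_n).
t=2.000000, y=-0.480000: f=1.576064 → y ← -0.480000 + 0.33·1.576064 = 0.040101
t=2.330000, y=0.040101: f=2.327041 → y ← 0.040101 + 0.33·2.327041 = 0.808025
t=2.660000, y=0.808025: f=1.458657 → y ← 0.808025 + 0.33·1.458657 = 1.289381
t=2.990000, y=1.289381: f=-0.069008 → y ← 1.289381 + 0.33·(-0.069008) = 1.266609
t=3.320000, y=1.266609: f=0.368092 → y ← 1.266609 + 0.33·0.368092 = 1.388079
y(3.65) ≈ 1.3881

1.3881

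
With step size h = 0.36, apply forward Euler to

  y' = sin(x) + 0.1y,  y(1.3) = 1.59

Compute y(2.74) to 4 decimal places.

Euler: y_{n+1} = y_n + h·f(x_n, y_n).
x=1.300000, y=1.590000: f=1.122558 → y ← 1.590000 + 0.36·1.122558 = 1.994121
x=1.660000, y=1.994121: f=1.195436 → y ← 1.994121 + 0.36·1.195436 = 2.424478
x=2.020000, y=2.424478: f=1.143241 → y ← 2.424478 + 0.36·1.143241 = 2.836045
x=2.380000, y=2.836045: f=0.973679 → y ← 2.836045 + 0.36·0.973679 = 3.186569
y(2.74) ≈ 3.1866

3.1866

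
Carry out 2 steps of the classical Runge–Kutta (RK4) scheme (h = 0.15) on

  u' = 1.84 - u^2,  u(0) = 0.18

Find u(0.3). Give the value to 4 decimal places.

RK4: k1 = f(s_n, u_n); k2 = f(s_n + h/2, u_n + (h/2)·k1); k3 = f(s_n + h/2, u_n + (h/2)·k2); k4 = f(s_n + h, u_n + h·k3); u_{n+1} = u_n + (h/6)·(k1 + 2k2 + 2k3 + k4).
s=0.000000, u=0.180000:
  k1 = f(0.000000, 0.180000) = 1.807600
  k2 = f(0.075000, 0.315570) = 1.740416
  k3 = f(0.075000, 0.310531) = 1.743570
  k4 = f(0.150000, 0.441536) = 1.645046
  u ← 0.180000 + (0.15/6)·(k1 + 2k2 + 2k3 + k4) = 0.440515
s=0.150000, u=0.440515:
  k1 = f(0.150000, 0.440515) = 1.645946
  k2 = f(0.225000, 0.563961) = 1.521948
  k3 = f(0.225000, 0.554662) = 1.532351
  k4 = f(0.300000, 0.670368) = 1.390607
  u ← 0.440515 + (0.15/6)·(k1 + 2k2 + 2k3 + k4) = 0.669144
u(0.3) ≈ 0.6691

0.6691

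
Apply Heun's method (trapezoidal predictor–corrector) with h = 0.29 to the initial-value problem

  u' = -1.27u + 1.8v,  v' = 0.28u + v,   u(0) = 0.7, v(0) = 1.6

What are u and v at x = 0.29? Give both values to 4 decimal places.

1.3070, 2.2198

Heun on (u,v): k1 = f(x_n, state_n); k2 = f(x_n + h, state_n + h·k1); state_{n+1} = state_n + (h/2)·(k1 + k2).
0.000000: (0.700000, 1.600000)
  k1 = (1.991000, 1.796000)
  predictor → (1.277390, 2.120840)
  k2 = (2.195227, 2.478509)
  → (1.307003, 2.219804)
(u(0.29), v(0.29)) ≈ (1.3070, 2.2198)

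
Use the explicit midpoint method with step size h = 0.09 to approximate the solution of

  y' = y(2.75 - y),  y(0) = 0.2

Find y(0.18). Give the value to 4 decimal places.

Midpoint: k1 = f(x_n, y_n); k2 = f(x_n + h/2, y_n + (h/2)·k1); y_{n+1} = y_n + h·k2.
x=0.000000, y=0.200000:
  k1 = f(0.000000, 0.200000) = 0.510000
  k2 = f(0.045000, 0.222950) = 0.563406
  y ← 0.200000 + 0.09·0.563406 = 0.250707
x=0.090000, y=0.250707:
  k1 = f(0.090000, 0.250707) = 0.626589
  k2 = f(0.135000, 0.278903) = 0.689196
  y ← 0.250707 + 0.09·0.689196 = 0.312734
y(0.18) ≈ 0.3127

0.3127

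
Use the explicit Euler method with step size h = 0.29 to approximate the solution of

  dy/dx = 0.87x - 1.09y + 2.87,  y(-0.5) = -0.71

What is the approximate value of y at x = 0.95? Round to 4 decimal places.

Euler: y_{n+1} = y_n + h·f(x_n, y_n).
x=-0.500000, y=-0.710000: f=3.208900 → y ← -0.710000 + 0.29·3.208900 = 0.220581
x=-0.210000, y=0.220581: f=2.446867 → y ← 0.220581 + 0.29·2.446867 = 0.930172
x=0.080000, y=0.930172: f=1.925712 → y ← 0.930172 + 0.29·1.925712 = 1.488629
x=0.370000, y=1.488629: f=1.569295 → y ← 1.488629 + 0.29·1.569295 = 1.943724
x=0.660000, y=1.943724: f=1.325541 → y ← 1.943724 + 0.29·1.325541 = 2.328131
y(0.95) ≈ 2.3281

2.3281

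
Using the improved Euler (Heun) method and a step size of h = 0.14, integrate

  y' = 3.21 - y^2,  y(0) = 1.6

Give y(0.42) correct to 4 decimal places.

Heun: k1 = f(t_n, y_n); k2 = f(t_n + h, y_n + h·k1); y_{n+1} = y_n + (h/2)·(k1 + k2).
t=0.000000, y=1.600000:
  k1 = f(0.000000, 1.600000) = 0.650000
  k2 = f(0.140000, 1.691000) = 0.350519
  y ← 1.600000 + (0.14/2)·(0.650000 + 0.350519) = 1.670036
t=0.140000, y=1.670036:
  k1 = f(0.140000, 1.670036) = 0.420979
  k2 = f(0.280000, 1.728973) = 0.220651
  y ← 1.670036 + (0.14/2)·(0.420979 + 0.220651) = 1.714950
t=0.280000, y=1.714950:
  k1 = f(0.280000, 1.714950) = 0.268945
  k2 = f(0.420000, 1.752603) = 0.138384
  y ← 1.714950 + (0.14/2)·(0.268945 + 0.138384) = 1.743463
y(0.42) ≈ 1.7435

1.7435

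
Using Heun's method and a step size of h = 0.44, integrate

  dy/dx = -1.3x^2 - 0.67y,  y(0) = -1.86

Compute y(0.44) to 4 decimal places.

Heun: k1 = f(x_n, y_n); k2 = f(x_n + h, y_n + h·k1); y_{n+1} = y_n + (h/2)·(k1 + k2).
x=0.000000, y=-1.860000:
  k1 = f(0.000000, -1.860000) = 1.246200
  k2 = f(0.440000, -1.311672) = 0.627140
  y ← -1.860000 + (0.44/2)·(1.246200 + 0.627140) = -1.447865
y(0.44) ≈ -1.4479

-1.4479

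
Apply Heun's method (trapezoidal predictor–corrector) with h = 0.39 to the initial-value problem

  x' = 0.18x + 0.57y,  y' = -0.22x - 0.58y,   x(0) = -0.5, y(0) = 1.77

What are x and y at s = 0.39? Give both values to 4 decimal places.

Heun on (x,y): k1 = f(s_n, state_n); k2 = f(s_n + h, state_n + h·k1); state_{n+1} = state_n + (h/2)·(k1 + k2).
0.000000: (-0.500000, 1.770000)
  k1 = (0.918900, -0.916600)
  predictor → (-0.141629, 1.412526)
  k2 = (0.779647, -0.788107)
  → (-0.168783, 1.437582)
(x(0.39), y(0.39)) ≈ (-0.1688, 1.4376)

-0.1688, 1.4376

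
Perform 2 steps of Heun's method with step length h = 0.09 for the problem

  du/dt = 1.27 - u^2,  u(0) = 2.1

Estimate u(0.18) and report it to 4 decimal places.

Heun: k1 = f(t_n, u_n); k2 = f(t_n + h, u_n + h·k1); u_{n+1} = u_n + (h/2)·(k1 + k2).
t=0.000000, u=2.100000:
  k1 = f(0.000000, 2.100000) = -3.140000
  k2 = f(0.090000, 1.817400) = -2.032943
  u ← 2.100000 + (0.09/2)·(-3.140000 + (-2.032943)) = 1.867218
t=0.090000, u=1.867218:
  k1 = f(0.090000, 1.867218) = -2.216501
  k2 = f(0.180000, 1.667732) = -1.511332
  u ← 1.867218 + (0.09/2)·(-2.216501 + (-1.511332)) = 1.699465
u(0.18) ≈ 1.6995

1.6995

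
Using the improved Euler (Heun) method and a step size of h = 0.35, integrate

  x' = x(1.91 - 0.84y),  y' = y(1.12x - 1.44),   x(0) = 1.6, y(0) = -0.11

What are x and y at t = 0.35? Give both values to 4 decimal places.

3.1197, -0.1515

Heun on (x,y): k1 = f(t_n, state_n); k2 = f(t_n + h, state_n + h·k1); state_{n+1} = state_n + (h/2)·(k1 + k2).
0.000000: (1.600000, -0.110000)
  k1 = (3.203840, -0.038720)
  predictor → (2.721344, -0.123552)
  k2 = (5.480198, -0.198660)
  → (3.119707, -0.151541)
(x(0.35), y(0.35)) ≈ (3.1197, -0.1515)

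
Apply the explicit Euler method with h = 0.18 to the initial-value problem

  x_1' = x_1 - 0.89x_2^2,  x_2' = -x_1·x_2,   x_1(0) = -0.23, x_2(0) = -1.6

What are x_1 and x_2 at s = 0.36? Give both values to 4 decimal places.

Euler on (x_1,x_2): x_1_{n+1} = x_1_n + h·x_1', x_2_{n+1} = x_2_n + h·x_2'.
0.000000: (-0.230000, -1.600000); f=(-2.508400, -0.368000) → (-0.681512, -1.666240)
0.180000: (-0.681512, -1.666240); f=(-3.152469, -1.135563) → (-1.248956, -1.870641)
(x_1(0.36), x_2(0.36)) ≈ (-1.2490, -1.8706)

-1.2490, -1.8706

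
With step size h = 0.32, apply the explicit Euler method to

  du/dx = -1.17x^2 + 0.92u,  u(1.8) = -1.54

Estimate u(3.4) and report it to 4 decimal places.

-23.6285

Euler: u_{n+1} = u_n + h·f(x_n, u_n).
x=1.800000, u=-1.540000: f=-5.207600 → u ← -1.540000 + 0.32·(-5.207600) = -3.206432
x=2.120000, u=-3.206432: f=-8.208365 → u ← -3.206432 + 0.32·(-8.208365) = -5.833109
x=2.440000, u=-5.833109: f=-12.332172 → u ← -5.833109 + 0.32·(-12.332172) = -9.779404
x=2.760000, u=-9.779404: f=-17.909644 → u ← -9.779404 + 0.32·(-17.909644) = -15.510490
x=3.080000, u=-15.510490: f=-25.368739 → u ← -15.510490 + 0.32·(-25.368739) = -23.628486
u(3.4) ≈ -23.6285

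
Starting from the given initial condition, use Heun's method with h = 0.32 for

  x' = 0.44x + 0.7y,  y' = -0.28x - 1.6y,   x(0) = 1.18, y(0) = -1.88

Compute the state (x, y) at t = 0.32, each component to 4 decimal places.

Heun on (x,y): k1 = f(t_n, state_n); k2 = f(t_n + h, state_n + h·k1); state_{n+1} = state_n + (h/2)·(k1 + k2).
0.000000: (1.180000, -1.880000)
  k1 = (-0.796800, 2.677600)
  predictor → (0.925024, -1.023168)
  k2 = (-0.309207, 1.378062)
  → (1.003039, -1.231094)
(x(0.32), y(0.32)) ≈ (1.0030, -1.2311)

1.0030, -1.2311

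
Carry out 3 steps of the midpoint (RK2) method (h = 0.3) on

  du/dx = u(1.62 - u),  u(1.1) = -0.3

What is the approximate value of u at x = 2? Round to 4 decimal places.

Midpoint: k1 = f(x_n, u_n); k2 = f(x_n + h/2, u_n + (h/2)·k1); u_{n+1} = u_n + h·k2.
x=1.100000, u=-0.300000:
  k1 = f(1.100000, -0.300000) = -0.576000
  k2 = f(1.250000, -0.386400) = -0.775273
  u ← -0.300000 + 0.3·(-0.775273) = -0.532582
x=1.400000, u=-0.532582:
  k1 = f(1.400000, -0.532582) = -1.146426
  k2 = f(1.550000, -0.704546) = -1.637749
  u ← -0.532582 + 0.3·(-1.637749) = -1.023907
x=1.700000, u=-1.023907:
  k1 = f(1.700000, -1.023907) = -2.707113
  k2 = f(1.850000, -1.429974) = -4.361382
  u ← -1.023907 + 0.3·(-4.361382) = -2.332321
u(2) ≈ -2.3323

-2.3323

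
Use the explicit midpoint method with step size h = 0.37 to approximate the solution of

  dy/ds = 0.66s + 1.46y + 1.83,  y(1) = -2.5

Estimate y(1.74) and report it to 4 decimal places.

Midpoint: k1 = f(s_n, y_n); k2 = f(s_n + h/2, y_n + (h/2)·k1); y_{n+1} = y_n + h·k2.
s=1.000000, y=-2.500000:
  k1 = f(1.000000, -2.500000) = -1.160000
  k2 = f(1.185000, -2.714600) = -1.351216
  y ← -2.500000 + 0.37·(-1.351216) = -2.999950
s=1.370000, y=-2.999950:
  k1 = f(1.370000, -2.999950) = -1.645727
  k2 = f(1.555000, -3.304409) = -1.968138
  y ← -2.999950 + 0.37·(-1.968138) = -3.728161
y(1.74) ≈ -3.7282

-3.7282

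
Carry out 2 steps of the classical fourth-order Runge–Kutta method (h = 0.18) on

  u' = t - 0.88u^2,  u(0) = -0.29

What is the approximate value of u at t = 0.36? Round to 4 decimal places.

-0.2504

RK4: k1 = f(t_n, u_n); k2 = f(t_n + h/2, u_n + (h/2)·k1); k3 = f(t_n + h/2, u_n + (h/2)·k2); k4 = f(t_n + h, u_n + h·k3); u_{n+1} = u_n + (h/6)·(k1 + 2k2 + 2k3 + k4).
t=0.000000, u=-0.290000:
  k1 = f(0.000000, -0.290000) = -0.074008
  k2 = f(0.090000, -0.296661) = 0.012553
  k3 = f(0.090000, -0.288870) = 0.016568
  k4 = f(0.180000, -0.287018) = 0.107506
  u ← -0.290000 + (0.18/6)·(k1 + 2k2 + 2k3 + k4) = -0.287248
t=0.180000, u=-0.287248:
  k1 = f(0.180000, -0.287248) = 0.107390
  k2 = f(0.270000, -0.277583) = 0.202194
  k3 = f(0.270000, -0.269050) = 0.206298
  k4 = f(0.360000, -0.250114) = 0.304950
  u ← -0.287248 + (0.18/6)·(k1 + 2k2 + 2k3 + k4) = -0.250368
u(0.36) ≈ -0.2504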